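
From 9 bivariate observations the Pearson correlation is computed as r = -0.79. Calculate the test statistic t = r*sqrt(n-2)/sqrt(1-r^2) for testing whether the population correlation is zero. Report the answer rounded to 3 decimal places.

-3.409

t = r·√(n−2) / √(1−r²) with r = -0.79, n = 9
  = -0.79·√7 / √(1 − 0.6241)
  = -0.79·2.645751 / 0.613107
  = -2.090143 / 0.613107 = -3.409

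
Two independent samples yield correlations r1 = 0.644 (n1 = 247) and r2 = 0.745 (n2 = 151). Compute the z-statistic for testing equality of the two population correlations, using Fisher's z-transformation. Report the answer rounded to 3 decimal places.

-1.887

Fisher z-transforms: z1 = atanh(0.644) = 0.764978, z2 = atanh(0.745) = 0.961623; difference d = -0.196645
Var(d) = 1/244 + 1/148 = 0.0040984 + 0.0067568 = 0.0108552
z = d/√Var(d) = -0.196645 / √0.0108552 = -0.196645 / 0.104188 = -1.887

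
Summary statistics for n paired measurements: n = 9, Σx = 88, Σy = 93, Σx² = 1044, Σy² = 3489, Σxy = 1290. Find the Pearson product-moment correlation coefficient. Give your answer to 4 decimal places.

0.5588

Numerator: nΣxy − (Σx)(Σy) = 9·1290 − (88)(93) = 3426
Denominator: √[(nΣx²−(Σx)²)(nΣy²−(Σy)²)]
  nΣx²−(Σx)² = 9·1044 − 7744 = 1652;  nΣy²−(Σy)² = 9·3489 − 8649 = 22752
  √(1652·22752) = √37586304 = 6130.7670
r = 3426 / 6130.7670 = 0.5588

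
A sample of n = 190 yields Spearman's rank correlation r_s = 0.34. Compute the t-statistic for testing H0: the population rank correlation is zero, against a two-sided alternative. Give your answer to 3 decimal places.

t = r_s·√(n−2) / √(1−r_s²) with r_s = 0.34, n = 190
  = 0.34·√188 / √(1 − 0.1156)
  = 0.34·13.711309 / 0.940425
  = 4.661845 / 0.940425 = 4.957

4.957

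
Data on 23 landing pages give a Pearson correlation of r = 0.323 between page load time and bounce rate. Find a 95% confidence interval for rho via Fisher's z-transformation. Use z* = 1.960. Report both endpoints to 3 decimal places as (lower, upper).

z_r = atanh(0.323) = 0.334993;  SE = 1/√(n−3) = 1/√20 = 0.223607
z-limits: 0.334993 ± 1.960·0.223607 = 0.334993 ± 0.438270 = [-0.103277, 0.773263]
ρ-limits: (tanh -0.103277, tanh 0.773263) = (-0.103, 0.649)

(-0.103, 0.649)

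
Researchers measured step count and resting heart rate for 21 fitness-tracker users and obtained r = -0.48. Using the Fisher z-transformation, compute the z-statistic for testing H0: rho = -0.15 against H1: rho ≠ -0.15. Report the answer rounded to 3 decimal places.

Fisher z: atanh(-0.48) = -0.522984, atanh(-0.15) = -0.151140
z = (z_r − z_0)·√(n−3) = (-0.522984 − (-0.151140))·√18 = -0.371844 · 4.242641 = -1.578

-1.578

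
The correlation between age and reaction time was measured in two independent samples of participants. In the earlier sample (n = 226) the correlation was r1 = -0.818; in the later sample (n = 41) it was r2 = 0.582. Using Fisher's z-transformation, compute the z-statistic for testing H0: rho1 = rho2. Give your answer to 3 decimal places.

-10.349

Fisher z-transforms: z1 = atanh(-0.818) = -1.150743, z2 = atanh(0.582) = 0.665482; difference d = -1.816225
Var(d) = 1/223 + 1/38 = 0.0044843 + 0.0263158 = 0.0308001
z = d/√Var(d) = -1.816225 / √0.0308001 = -1.816225 / 0.175500 = -10.349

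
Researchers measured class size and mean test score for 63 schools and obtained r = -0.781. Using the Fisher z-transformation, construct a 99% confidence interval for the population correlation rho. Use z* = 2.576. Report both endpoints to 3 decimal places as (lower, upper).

(-0.881, -0.614)

z_r = atanh(-0.781) = -1.047929;  SE = 1/√(n−3) = 1/√60 = 0.129099
z-limits: -1.047929 ± 2.576·0.129099 = -1.047929 ± 0.332559 = [-1.380488, -0.715370]
ρ-limits: (tanh -1.380488, tanh -0.715370) = (-0.881, -0.614)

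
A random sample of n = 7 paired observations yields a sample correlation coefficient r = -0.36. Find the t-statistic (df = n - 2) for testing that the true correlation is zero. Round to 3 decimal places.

t = r·√(n−2) / √(1−r²) with r = -0.36, n = 7
  = -0.36·√5 / √(1 − 0.1296)
  = -0.36·2.236068 / 0.932952
  = -0.804984 / 0.932952 = -0.863

-0.863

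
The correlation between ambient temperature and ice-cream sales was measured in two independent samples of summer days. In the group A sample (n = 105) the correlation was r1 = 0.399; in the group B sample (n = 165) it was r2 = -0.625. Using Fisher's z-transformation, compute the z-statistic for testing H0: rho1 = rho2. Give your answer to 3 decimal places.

9.143

z1 = atanh(0.399) = 0.422459,  z2 = atanh(-0.625) = -0.733169
SE = √(1/(n1−3) + 1/(n2−3)) = √(1/102 + 1/162) = √(0.0098039 + 0.0061728) = √0.0159767 = 0.126399
z = (z1 − z2)/SE = (0.422459 − (-0.733169)) / 0.126399 = 1.155628 / 0.126399 = 9.143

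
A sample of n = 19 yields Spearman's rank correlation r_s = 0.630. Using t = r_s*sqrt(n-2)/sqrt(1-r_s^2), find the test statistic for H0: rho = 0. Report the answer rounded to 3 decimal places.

1 − r_s² = 1 − 0.396900 = 0.603100;  √(1−r_s²) = 0.776595
√(n−2) = √17 = 4.123106
t = r_s·√(n−2)/√(1−r_s²) = 0.630 · 4.123106 / 0.776595 = 3.345

3.345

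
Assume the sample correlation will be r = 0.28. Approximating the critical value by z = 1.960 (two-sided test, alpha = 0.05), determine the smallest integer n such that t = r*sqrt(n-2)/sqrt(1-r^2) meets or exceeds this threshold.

Need r·√(n−2)/√(1−r²) ≥ 1.960
√(n−2) ≥ 1.960·√(1−0.0784) / 0.28 = 1.960·0.960000 / 0.28 = 6.7200
n−2 ≥ 45.1584  ⇒  n ≥ 47.1584
Smallest integer n = 48

48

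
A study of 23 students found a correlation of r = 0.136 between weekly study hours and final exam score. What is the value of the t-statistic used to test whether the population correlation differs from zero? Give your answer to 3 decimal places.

t = r·√(n−2) / √(1−r²) with r = 0.136, n = 23
  = 0.136·√21 / √(1 − 0.018496)
  = 0.136·4.582576 / 0.990709
  = 0.623230 / 0.990709 = 0.629

0.629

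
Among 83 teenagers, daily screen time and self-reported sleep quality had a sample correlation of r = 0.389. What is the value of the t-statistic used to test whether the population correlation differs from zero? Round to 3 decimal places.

3.800

t = r·√(n−2) / √(1−r²) with r = 0.389, n = 83
  = 0.389·√81 / √(1 − 0.151321)
  = 0.389·9.000000 / 0.921238
  = 3.501000 / 0.921238 = 3.800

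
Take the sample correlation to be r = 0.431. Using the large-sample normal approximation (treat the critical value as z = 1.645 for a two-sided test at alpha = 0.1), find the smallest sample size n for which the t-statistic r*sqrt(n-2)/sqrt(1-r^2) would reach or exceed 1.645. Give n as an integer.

14

Need r·√(n−2)/√(1−r²) ≥ 1.645
√(n−2) ≥ 1.645·√(1−0.185761) / 0.431 = 1.645·0.902352 / 0.431 = 3.4440
n−2 ≥ 11.8611  ⇒  n ≥ 13.8611
Smallest integer n = 14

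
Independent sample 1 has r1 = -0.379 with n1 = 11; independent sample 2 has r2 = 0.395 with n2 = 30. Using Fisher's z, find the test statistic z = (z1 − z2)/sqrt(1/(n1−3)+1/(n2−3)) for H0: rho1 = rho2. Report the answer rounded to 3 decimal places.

z1 = atanh(-0.379) = -0.398891,  z2 = atanh(0.395) = 0.417711
SE = √(1/(n1−3) + 1/(n2−3)) = √(1/8 + 1/27) = √(0.1250000 + 0.0370370) = √0.1620370 = 0.402538
z = (z1 − z2)/SE = (-0.398891 − 0.417711) / 0.402538 = -0.816602 / 0.402538 = -2.029

-2.029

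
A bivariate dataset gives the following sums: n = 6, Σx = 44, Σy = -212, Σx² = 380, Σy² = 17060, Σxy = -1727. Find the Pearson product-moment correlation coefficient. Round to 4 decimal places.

Numerator: nΣxy − (Σx)(Σy) = 6·(-1727) − (44)(-212) = -1034
Denominator: √[(nΣx²−(Σx)²)(nΣy²−(Σy)²)]
  nΣx²−(Σx)² = 6·380 − 1936 = 344;  nΣy²−(Σy)² = 6·17060 − 44944 = 57416
  √(344·57416) = √19751104 = 4444.2214
r = -1034 / 4444.2214 = -0.2327

-0.2327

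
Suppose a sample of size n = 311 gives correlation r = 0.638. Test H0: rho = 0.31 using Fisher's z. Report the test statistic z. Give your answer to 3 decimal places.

7.621

Fisher z: atanh(0.638) = 0.754794, atanh(0.31) = 0.320545
z = (z_r − z_0)·√(n−3) = (0.754794 − 0.320545)·√308 = 0.434249 · 17.549929 = 7.621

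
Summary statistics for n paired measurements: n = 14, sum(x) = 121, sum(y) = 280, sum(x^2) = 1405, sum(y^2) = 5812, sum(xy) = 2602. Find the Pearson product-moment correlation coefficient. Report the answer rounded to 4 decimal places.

0.6595

Numerator: nΣxy − (Σx)(Σy) = 14·2602 − (121)(280) = 2548
Denominator: √[(nΣx²−(Σx)²)(nΣy²−(Σy)²)]
  nΣx²−(Σx)² = 14·1405 − 14641 = 5029;  nΣy²−(Σy)² = 14·5812 − 78400 = 2968
  √(5029·2968) = √14926072 = 3863.4275
r = 2548 / 3863.4275 = 0.6595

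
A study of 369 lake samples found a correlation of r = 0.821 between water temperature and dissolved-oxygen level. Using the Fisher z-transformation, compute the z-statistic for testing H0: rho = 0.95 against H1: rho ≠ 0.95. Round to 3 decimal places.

-12.854

Fisher z: atanh(0.821) = 1.159878, atanh(0.95) = 1.831781
z = (z_r − z_0)·√(n−3) = (1.159878 − 1.831781)·√366 = -0.671903 · 19.131126 = -12.854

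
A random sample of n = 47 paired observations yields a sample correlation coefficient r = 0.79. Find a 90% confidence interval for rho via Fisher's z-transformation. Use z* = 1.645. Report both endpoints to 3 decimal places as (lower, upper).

Fisher z: z_r = atanh(r) = ½·ln((1+0.79)/(1−0.79)) = 1.071432
SE(z) = 1/√(n−3) = 1/√44 = 0.150756
90% ⇒ z* = 1.645; margin = 1.645·0.150756 = 0.247994
CI on z-scale: (0.823438, 1.319426)
Back-transform: tanh(0.823438) = 0.676937, tanh(1.319426) = 0.866641

(0.677, 0.867)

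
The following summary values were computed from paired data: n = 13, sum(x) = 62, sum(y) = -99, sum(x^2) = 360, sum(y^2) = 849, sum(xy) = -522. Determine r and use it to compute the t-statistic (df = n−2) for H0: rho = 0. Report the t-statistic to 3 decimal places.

-2.744

Numerator: nΣxy − (Σx)(Σy) = 13·(-522) − (62)(-99) = -648
Denominator: √[(nΣx²−(Σx)²)(nΣy²−(Σy)²)]
  nΣx²−(Σx)² = 13·360 − 3844 = 836;  nΣy²−(Σy)² = 13·849 − 9801 = 1236
  √(836·1236) = √1033296 = 1016.5117
r = -648 / 1016.5117 = -0.6375
t = r·√(n−2)/√(1−r²) = -0.6375·√11 / √(1−0.406406) = -2.114348 / 0.770451 = -2.744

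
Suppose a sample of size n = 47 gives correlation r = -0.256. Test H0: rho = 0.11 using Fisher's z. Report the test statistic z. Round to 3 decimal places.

-2.469

Fisher z: atanh(-0.256) = -0.261823, atanh(0.11) = 0.110447
z = (z_r − z_0)·√(n−3) = (-0.261823 − 0.110447)·√44 = -0.372270 · 6.633250 = -2.469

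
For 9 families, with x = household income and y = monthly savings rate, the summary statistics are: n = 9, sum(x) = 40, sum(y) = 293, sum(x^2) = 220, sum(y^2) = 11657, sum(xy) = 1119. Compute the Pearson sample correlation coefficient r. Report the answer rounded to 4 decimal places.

S_xy = nΣxy − ΣxΣy = 9·1119 − 40·293 = 10071 − 11720 = -1649
S_xx = nΣx² − (Σx)² = 9·220 − 40² = 1980 − 1600 = 380
S_yy = nΣy² − (Σy)² = 9·11657 − 293² = 104913 − 85849 = 19064
r = S_xy / √(S_xx·S_yy) = -1649 / √(380·19064) = -1649 / √7244320 = -1649 / 2691.5274 = -0.6127

-0.6127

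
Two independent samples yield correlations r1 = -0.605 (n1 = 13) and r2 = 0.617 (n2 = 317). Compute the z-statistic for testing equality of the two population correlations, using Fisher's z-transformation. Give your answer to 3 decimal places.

z1 = atanh(-0.605) = -0.700997,  z2 = atanh(0.617) = 0.720146
SE = √(1/(n1−3) + 1/(n2−3)) = √(1/10 + 1/314) = √(0.1000000 + 0.0031847) = √0.1031847 = 0.321224
z = (z1 − z2)/SE = (-0.700997 − 0.720146) / 0.321224 = -1.421143 / 0.321224 = -4.424

-4.424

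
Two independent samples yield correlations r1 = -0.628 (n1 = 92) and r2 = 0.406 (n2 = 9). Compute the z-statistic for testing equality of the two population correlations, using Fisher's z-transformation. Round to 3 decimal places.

z1 = atanh(-0.628) = -0.738107,  z2 = atanh(0.406) = 0.430812
SE = √(1/(n1−3) + 1/(n2−3)) = √(1/89 + 1/6) = √(0.0112360 + 0.1666667) = √0.1779027 = 0.421785
z = (z1 − z2)/SE = (-0.738107 − 0.430812) / 0.421785 = -1.168919 / 0.421785 = -2.771

-2.771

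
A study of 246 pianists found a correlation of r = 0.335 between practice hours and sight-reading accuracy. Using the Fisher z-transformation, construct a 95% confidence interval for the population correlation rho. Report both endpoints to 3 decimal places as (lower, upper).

(0.219, 0.442)

Fisher z: z_r = atanh(r) = ½·ln((1+0.335)/(1−0.335)) = 0.348450
SE(z) = 1/√(n−3) = 1/√243 = 0.064150
95% ⇒ z* = 1.960; margin = 1.960·0.064150 = 0.125734
CI on z-scale: (0.222716, 0.474184)
Back-transform: tanh(0.222716) = 0.219105, tanh(0.474184) = 0.441574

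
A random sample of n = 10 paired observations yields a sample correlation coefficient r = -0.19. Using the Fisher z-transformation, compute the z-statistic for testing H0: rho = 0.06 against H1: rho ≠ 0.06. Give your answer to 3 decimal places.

-0.668

Fisher z: atanh(-0.19) = -0.192337, atanh(0.06) = 0.060072
z = (z_r − z_0)·√(n−3) = (-0.192337 − 0.060072)·√7 = -0.252409 · 2.645751 = -0.668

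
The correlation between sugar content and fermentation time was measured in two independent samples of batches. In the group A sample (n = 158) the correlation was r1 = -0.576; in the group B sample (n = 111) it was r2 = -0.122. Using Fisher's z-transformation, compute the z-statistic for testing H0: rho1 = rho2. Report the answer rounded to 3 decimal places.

-4.259

Fisher z-transforms: z1 = atanh(-0.576) = -0.656456, z2 = atanh(-0.122) = -0.122611; difference d = -0.533845
Var(d) = 1/155 + 1/108 = 0.0064516 + 0.0092593 = 0.0157109
z = d/√Var(d) = -0.533845 / √0.0157109 = -0.533845 / 0.125343 = -4.259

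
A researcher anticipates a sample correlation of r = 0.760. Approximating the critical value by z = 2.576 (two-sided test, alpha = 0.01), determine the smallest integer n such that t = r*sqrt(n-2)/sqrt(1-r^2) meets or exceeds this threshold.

7

Need r·√(n−2)/√(1−r²) ≥ 2.576
√(n−2) ≥ 2.576·√(1−0.577600) / 0.760 = 2.576·0.649923 / 0.760 = 2.2029
n−2 ≥ 4.8528  ⇒  n ≥ 6.8528
Smallest integer n = 7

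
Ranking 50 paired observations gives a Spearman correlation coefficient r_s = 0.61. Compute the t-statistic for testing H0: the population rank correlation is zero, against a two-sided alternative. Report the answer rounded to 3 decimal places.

5.333

1 − r_s² = 1 − 0.3721 = 0.6279;  √(1−r_s²) = 0.792401
√(n−2) = √48 = 6.928203
t = r_s·√(n−2)/√(1−r_s²) = 0.61 · 6.928203 / 0.792401 = 5.333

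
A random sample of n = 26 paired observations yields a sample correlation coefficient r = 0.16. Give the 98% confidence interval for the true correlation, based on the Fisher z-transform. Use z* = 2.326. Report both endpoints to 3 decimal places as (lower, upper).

z_r = atanh(0.16) = 0.161387;  SE = 1/√(n−3) = 1/√23 = 0.208514
z-limits: 0.161387 ± 2.326·0.208514 = 0.161387 ± 0.485004 = [-0.323617, 0.646391]
ρ-limits: (tanh -0.323617, tanh 0.646391) = (-0.313, 0.569)

(-0.313, 0.569)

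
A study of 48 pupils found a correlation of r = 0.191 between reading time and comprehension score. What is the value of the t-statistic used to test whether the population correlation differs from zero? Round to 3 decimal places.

t = r·√(n−2) / √(1−r²) with r = 0.191, n = 48
  = 0.191·√46 / √(1 − 0.036481)
  = 0.191·6.782330 / 0.981590
  = 1.295425 / 0.981590 = 1.320

1.320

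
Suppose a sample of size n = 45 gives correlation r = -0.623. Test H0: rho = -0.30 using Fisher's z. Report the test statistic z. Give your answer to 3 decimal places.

-2.724

Fisher z: atanh(-0.623) = -0.729893, atanh(-0.30) = -0.309520
z = (z_r − z_0)·√(n−3) = (-0.729893 − (-0.309520))·√42 = -0.420373 · 6.480741 = -2.724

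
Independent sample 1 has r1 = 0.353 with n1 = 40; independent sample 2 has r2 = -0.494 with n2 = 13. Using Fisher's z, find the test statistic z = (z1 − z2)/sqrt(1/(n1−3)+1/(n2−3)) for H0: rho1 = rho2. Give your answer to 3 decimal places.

2.554

Fisher z-transforms: z1 = atanh(0.353) = 0.368867, z2 = atanh(-0.494) = -0.541338; difference d = 0.910205
Var(d) = 1/37 + 1/10 = 0.0270270 + 0.1000000 = 0.1270270
z = d/√Var(d) = 0.910205 / √0.1270270 = 0.910205 / 0.356408 = 2.554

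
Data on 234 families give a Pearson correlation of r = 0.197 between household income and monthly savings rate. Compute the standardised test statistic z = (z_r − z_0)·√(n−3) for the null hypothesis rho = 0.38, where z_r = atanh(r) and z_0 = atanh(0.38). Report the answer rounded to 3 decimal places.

z_r = atanh(0.197) = 0.199609,  z_0 = atanh(0.38) = 0.400060
SE = 1/√(n−3) = 1/√231 = 0.065795
z = (z_r − z_0)/SE = (0.199609 − 0.400060) / 0.065795 = -0.200451 / 0.065795 = -3.047

-3.047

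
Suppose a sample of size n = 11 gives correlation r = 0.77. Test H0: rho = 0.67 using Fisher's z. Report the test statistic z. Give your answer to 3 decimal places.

z_r = atanh(0.77) = 1.020328,  z_0 = atanh(0.67) = 0.810743
SE = 1/√(n−3) = 1/√8 = 0.353553
z = (z_r − z_0)/SE = (1.020328 − 0.810743) / 0.353553 = 0.209585 / 0.353553 = 0.593

0.593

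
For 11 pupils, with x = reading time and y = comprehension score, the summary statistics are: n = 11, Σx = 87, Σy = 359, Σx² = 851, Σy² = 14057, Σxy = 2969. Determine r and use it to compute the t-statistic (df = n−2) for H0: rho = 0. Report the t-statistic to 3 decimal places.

S_xy = nΣxy − ΣxΣy = 11·2969 − 87·359 = 32659 − 31233 = 1426
S_xx = nΣx² − (Σx)² = 11·851 − 87² = 9361 − 7569 = 1792
S_yy = nΣy² − (Σy)² = 11·14057 − 359² = 154627 − 128881 = 25746
r = S_xy / √(S_xx·S_yy) = 1426 / √(1792·25746) = 1426 / √46136832 = 1426 / 6792.4099 = 0.2099
t = r·√(n−2)/√(1−r²) = 0.2099·√9 / √(1−0.044058) = 0.629700 / 0.977723 = 0.644

0.644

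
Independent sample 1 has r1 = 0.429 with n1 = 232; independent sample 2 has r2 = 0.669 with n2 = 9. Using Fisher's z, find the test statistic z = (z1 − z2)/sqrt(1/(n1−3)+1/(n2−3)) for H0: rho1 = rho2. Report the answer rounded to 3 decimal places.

Fisher z-transforms: z1 = atanh(0.429) = 0.458670, z2 = atanh(0.669) = 0.808931; difference d = -0.350261
Var(d) = 1/229 + 1/6 = 0.0043668 + 0.1666667 = 0.1710335
z = d/√Var(d) = -0.350261 / √0.1710335 = -0.350261 / 0.413562 = -0.847

-0.847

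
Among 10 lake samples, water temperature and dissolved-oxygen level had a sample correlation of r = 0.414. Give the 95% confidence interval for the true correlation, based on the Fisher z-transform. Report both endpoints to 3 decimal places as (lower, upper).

(-0.292, 0.828)

z_r = atanh(0.414) = 0.440429;  SE = 1/√(n−3) = 1/√7 = 0.377964
z-limits: 0.440429 ± 1.960·0.377964 = 0.440429 ± 0.740809 = [-0.300380, 1.181238]
ρ-limits: (tanh -0.300380, tanh 1.181238) = (-0.292, 0.828)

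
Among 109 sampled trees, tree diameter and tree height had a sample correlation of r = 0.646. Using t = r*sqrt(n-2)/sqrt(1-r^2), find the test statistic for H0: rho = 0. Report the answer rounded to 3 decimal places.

t = r·√(n−2) / √(1−r²) with r = 0.646, n = 109
  = 0.646·√107 / √(1 − 0.417316)
  = 0.646·10.344080 / 0.763337
  = 6.682276 / 0.763337 = 8.754

8.754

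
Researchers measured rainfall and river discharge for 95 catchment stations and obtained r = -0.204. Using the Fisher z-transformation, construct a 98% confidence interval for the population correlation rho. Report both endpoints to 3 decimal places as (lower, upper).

Fisher z: z_r = atanh(r) = ½·ln((1+(-0.204))/(1−(-0.204))) = -0.206903
SE(z) = 1/√(n−3) = 1/√92 = 0.104257
98% ⇒ z* = 2.326; margin = 2.326·0.104257 = 0.242502
CI on z-scale: (-0.449405, 0.035599)
Back-transform: tanh(-0.449405) = -0.421410, tanh(0.035599) = 0.035584

(-0.421, 0.036)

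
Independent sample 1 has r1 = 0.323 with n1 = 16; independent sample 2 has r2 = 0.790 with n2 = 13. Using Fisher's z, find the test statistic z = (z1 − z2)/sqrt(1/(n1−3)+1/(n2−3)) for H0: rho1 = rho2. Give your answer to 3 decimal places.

-1.751

z1 = atanh(0.323) = 0.334993,  z2 = atanh(0.790) = 1.071432
SE = √(1/(n1−3) + 1/(n2−3)) = √(1/13 + 1/10) = √(0.0769231 + 0.1000000) = √0.1769231 = 0.420622
z = (z1 − z2)/SE = (0.334993 − 1.071432) / 0.420622 = -0.736439 / 0.420622 = -1.751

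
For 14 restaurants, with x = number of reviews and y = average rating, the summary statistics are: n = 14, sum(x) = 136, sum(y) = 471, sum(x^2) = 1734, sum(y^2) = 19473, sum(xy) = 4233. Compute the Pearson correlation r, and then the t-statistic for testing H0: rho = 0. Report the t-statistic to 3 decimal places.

Numerator: nΣxy − (Σx)(Σy) = 14·4233 − (136)(471) = -4794
Denominator: √[(nΣx²−(Σx)²)(nΣy²−(Σy)²)]
  nΣx²−(Σx)² = 14·1734 − 18496 = 5780;  nΣy²−(Σy)² = 14·19473 − 221841 = 50781
  √(5780·50781) = √293514180 = 17132.2555
r = -4794 / 17132.2555 = -0.2798
t = r·√(n−2)/√(1−r²) = -0.2798·√12 / √(1−0.078288) = -0.969256 / 0.960058 = -1.010

-1.010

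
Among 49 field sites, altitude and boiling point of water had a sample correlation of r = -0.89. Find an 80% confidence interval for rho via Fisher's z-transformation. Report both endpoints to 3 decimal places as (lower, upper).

Fisher z: z_r = atanh(r) = ½·ln((1+(-0.89))/(1−(-0.89))) = -1.421926
SE(z) = 1/√(n−3) = 1/√46 = 0.147442
80% ⇒ z* = 1.282; margin = 1.282·0.147442 = 0.189021
CI on z-scale: (-1.610947, -1.232905)
Back-transform: tanh(-1.610947) = -0.923300, tanh(-1.232905) = -0.843420

(-0.923, -0.843)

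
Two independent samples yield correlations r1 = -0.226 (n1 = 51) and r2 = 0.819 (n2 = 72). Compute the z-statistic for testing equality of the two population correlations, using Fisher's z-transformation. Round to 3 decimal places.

Fisher z-transforms: z1 = atanh(-0.226) = -0.229970, z2 = atanh(0.819) = 1.153773; difference d = -1.383743
Var(d) = 1/48 + 1/69 = 0.0208333 + 0.0144928 = 0.0353261
z = d/√Var(d) = -1.383743 / √0.0353261 = -1.383743 / 0.187952 = -7.362

-7.362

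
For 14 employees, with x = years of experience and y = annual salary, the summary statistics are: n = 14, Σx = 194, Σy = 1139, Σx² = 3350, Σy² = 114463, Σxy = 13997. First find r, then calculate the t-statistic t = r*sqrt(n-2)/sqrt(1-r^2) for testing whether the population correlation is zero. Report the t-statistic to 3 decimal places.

S_xy = nΣxy − ΣxΣy = 14·13997 − 194·1139 = 195958 − 220966 = -25008
S_xx = nΣx² − (Σx)² = 14·3350 − 194² = 46900 − 37636 = 9264
S_yy = nΣy² − (Σy)² = 14·114463 − 1139² = 1602482 − 1297321 = 305161
r = S_xy / √(S_xx·S_yy) = -25008 / √(9264·305161) = -25008 / √2827011504 = -25008 / 53169.6483 = -0.4703
t = r·√(n−2)/√(1−r²) = -0.4703·√12 / √(1−0.221182) = -1.629167 / 0.882507 = -1.846

-1.846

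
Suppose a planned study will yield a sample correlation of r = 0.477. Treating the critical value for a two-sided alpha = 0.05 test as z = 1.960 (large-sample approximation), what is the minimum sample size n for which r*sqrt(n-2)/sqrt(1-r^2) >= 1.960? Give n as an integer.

Need r·√(n−2)/√(1−r²) ≥ 1.960
√(n−2) ≥ 1.960·√(1−0.227529) / 0.477 = 1.960·0.878903 / 0.477 = 3.6114
n−2 ≥ 13.0422  ⇒  n ≥ 15.0422
Smallest integer n = 16

16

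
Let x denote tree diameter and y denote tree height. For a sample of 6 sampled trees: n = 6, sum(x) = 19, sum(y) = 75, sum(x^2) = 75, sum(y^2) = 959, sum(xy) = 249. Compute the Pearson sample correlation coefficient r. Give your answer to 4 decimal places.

Numerator: nΣxy − (Σx)(Σy) = 6·249 − (19)(75) = 69
Denominator: √[(nΣx²−(Σx)²)(nΣy²−(Σy)²)]
  nΣx²−(Σx)² = 6·75 − 361 = 89;  nΣy²−(Σy)² = 6·959 − 5625 = 129
  √(89·129) = √11481 = 107.1494
r = 69 / 107.1494 = 0.6440

0.6440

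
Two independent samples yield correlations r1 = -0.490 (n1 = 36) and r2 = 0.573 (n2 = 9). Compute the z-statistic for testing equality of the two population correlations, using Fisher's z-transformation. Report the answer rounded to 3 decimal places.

z1 = atanh(-0.490) = -0.536060,  z2 = atanh(0.573) = 0.651978
SE = √(1/(n1−3) + 1/(n2−3)) = √(1/33 + 1/6) = √(0.0303030 + 0.1666667) = √0.1969697 = 0.443813
z = (z1 − z2)/SE = (-0.536060 − 0.651978) / 0.443813 = -1.188038 / 0.443813 = -2.677

-2.677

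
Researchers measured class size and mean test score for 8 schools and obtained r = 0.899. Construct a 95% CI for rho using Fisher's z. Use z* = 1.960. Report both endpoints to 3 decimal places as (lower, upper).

Fisher z: z_r = atanh(r) = ½·ln((1+0.899)/(1−0.899)) = 1.466981
SE(z) = 1/√(n−3) = 1/√5 = 0.447214
95% ⇒ z* = 1.960; margin = 1.960·0.447214 = 0.876539
CI on z-scale: (0.590442, 2.343520)
Back-transform: tanh(0.590442) = 0.530213, tanh(2.343520) = 0.981740

(0.530, 0.982)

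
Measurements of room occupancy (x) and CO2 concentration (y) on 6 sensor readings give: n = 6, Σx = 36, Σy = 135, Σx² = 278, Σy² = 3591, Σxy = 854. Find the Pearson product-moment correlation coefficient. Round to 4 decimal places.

S_xy = nΣxy − ΣxΣy = 6·854 − 36·135 = 5124 − 4860 = 264
S_xx = nΣx² − (Σx)² = 6·278 − 36² = 1668 − 1296 = 372
S_yy = nΣy² − (Σy)² = 6·3591 − 135² = 21546 − 18225 = 3321
r = S_xy / √(S_xx·S_yy) = 264 / √(372·3321) = 264 / √1235412 = 264 / 1111.4909 = 0.2375

0.2375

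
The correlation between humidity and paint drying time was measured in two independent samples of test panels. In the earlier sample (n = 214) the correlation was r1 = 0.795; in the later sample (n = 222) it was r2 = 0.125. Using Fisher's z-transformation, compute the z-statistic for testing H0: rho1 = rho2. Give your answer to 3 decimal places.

z1 = atanh(0.795) = 1.084875,  z2 = atanh(0.125) = 0.125657
SE = √(1/(n1−3) + 1/(n2−3)) = √(1/211 + 1/219) = √(0.0047393 + 0.0045662) = √0.0093055 = 0.096465
z = (z1 − z2)/SE = (1.084875 − 0.125657) / 0.096465 = 0.959218 / 0.096465 = 9.944

9.944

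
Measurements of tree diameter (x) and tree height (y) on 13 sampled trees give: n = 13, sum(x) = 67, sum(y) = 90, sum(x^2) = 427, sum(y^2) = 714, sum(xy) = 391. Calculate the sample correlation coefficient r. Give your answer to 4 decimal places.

-0.8452

Numerator: nΣxy − (Σx)(Σy) = 13·391 − (67)(90) = -947
Denominator: √[(nΣx²−(Σx)²)(nΣy²−(Σy)²)]
  nΣx²−(Σx)² = 13·427 − 4489 = 1062;  nΣy²−(Σy)² = 13·714 − 8100 = 1182
  √(1062·1182) = √1255284 = 1120.3946
r = -947 / 1120.3946 = -0.8452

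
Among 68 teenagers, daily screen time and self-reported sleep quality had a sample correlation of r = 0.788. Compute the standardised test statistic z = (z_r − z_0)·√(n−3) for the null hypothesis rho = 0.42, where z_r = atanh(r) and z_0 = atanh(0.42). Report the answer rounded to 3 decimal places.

z_r = atanh(0.788) = 1.066133,  z_0 = atanh(0.42) = 0.447692
SE = 1/√(n−3) = 1/√65 = 0.124035
z = (z_r − z_0)/SE = (1.066133 − 0.447692) / 0.124035 = 0.618441 / 0.124035 = 4.986

4.986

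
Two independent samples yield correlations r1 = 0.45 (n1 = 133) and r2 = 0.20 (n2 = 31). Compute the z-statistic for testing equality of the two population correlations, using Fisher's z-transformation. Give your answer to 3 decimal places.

Fisher z-transforms: z1 = atanh(0.45) = 0.484700, z2 = atanh(0.20) = 0.202733; difference d = 0.281967
Var(d) = 1/130 + 1/28 = 0.0076923 + 0.0357143 = 0.0434066
z = d/√Var(d) = 0.281967 / √0.0434066 = 0.281967 / 0.208343 = 1.353

1.353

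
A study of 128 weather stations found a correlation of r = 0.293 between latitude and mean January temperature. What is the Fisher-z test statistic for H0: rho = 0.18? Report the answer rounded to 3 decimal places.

Fisher z: atanh(0.293) = 0.301845, atanh(0.18) = 0.181983
z = (z_r − z_0)·√(n−3) = (0.301845 − 0.181983)·√125 = 0.119862 · 11.180340 = 1.340

1.340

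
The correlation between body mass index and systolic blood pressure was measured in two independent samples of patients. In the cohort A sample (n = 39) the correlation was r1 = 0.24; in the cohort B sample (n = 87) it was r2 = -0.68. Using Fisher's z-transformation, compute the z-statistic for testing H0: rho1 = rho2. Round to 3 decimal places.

5.391

z1 = atanh(0.24) = 0.244774,  z2 = atanh(-0.68) = -0.829114
SE = √(1/(n1−3) + 1/(n2−3)) = √(1/36 + 1/84) = √(0.0277778 + 0.0119048) = √0.0396826 = 0.199205
z = (z1 − z2)/SE = (0.244774 − (-0.829114)) / 0.199205 = 1.073888 / 0.199205 = 5.391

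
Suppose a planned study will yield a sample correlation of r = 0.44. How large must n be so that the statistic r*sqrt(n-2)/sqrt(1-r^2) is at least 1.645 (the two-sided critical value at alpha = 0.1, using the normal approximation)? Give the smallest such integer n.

14

Need r·√(n−2)/√(1−r²) ≥ 1.645
√(n−2) ≥ 1.645·√(1−0.1936) / 0.44 = 1.645·0.897998 / 0.44 = 3.3573
n−2 ≥ 11.2715  ⇒  n ≥ 13.2715
Smallest integer n = 14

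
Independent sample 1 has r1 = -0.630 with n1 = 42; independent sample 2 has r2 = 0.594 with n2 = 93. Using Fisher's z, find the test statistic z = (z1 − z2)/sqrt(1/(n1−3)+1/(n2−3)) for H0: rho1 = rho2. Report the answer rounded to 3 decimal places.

-7.434

Fisher z-transforms: z1 = atanh(-0.630) = -0.741416, z2 = atanh(0.594) = 0.683824; difference d = -1.425240
Var(d) = 1/39 + 1/90 = 0.0256410 + 0.0111111 = 0.0367521
z = d/√Var(d) = -1.425240 / √0.0367521 = -1.425240 / 0.191708 = -7.434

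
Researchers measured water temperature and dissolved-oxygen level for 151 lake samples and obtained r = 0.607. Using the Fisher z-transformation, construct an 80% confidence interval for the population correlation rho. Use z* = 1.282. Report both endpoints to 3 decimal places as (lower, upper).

(0.536, 0.669)

Fisher z: z_r = atanh(r) = ½·ln((1+0.607)/(1−0.607)) = 0.704157
SE(z) = 1/√(n−3) = 1/√148 = 0.082199
80% ⇒ z* = 1.282; margin = 1.282·0.082199 = 0.105379
CI on z-scale: (0.598778, 0.809536)
Back-transform: tanh(0.598778) = 0.536179, tanh(0.809536) = 0.669334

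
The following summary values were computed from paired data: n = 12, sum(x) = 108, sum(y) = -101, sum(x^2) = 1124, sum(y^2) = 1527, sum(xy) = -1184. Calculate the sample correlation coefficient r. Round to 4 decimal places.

Numerator: nΣxy − (Σx)(Σy) = 12·(-1184) − (108)(-101) = -3300
Denominator: √[(nΣx²−(Σx)²)(nΣy²−(Σy)²)]
  nΣx²−(Σx)² = 12·1124 − 11664 = 1824;  nΣy²−(Σy)² = 12·1527 − 10201 = 8123
  √(1824·8123) = √14816352 = 3849.2015
r = -3300 / 3849.2015 = -0.8573

-0.8573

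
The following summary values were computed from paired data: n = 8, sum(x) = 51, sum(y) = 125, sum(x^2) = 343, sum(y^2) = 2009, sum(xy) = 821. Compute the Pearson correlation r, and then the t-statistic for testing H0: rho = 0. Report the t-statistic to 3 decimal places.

Numerator: nΣxy − (Σx)(Σy) = 8·821 − (51)(125) = 193
Denominator: √[(nΣx²−(Σx)²)(nΣy²−(Σy)²)]
  nΣx²−(Σx)² = 8·343 − 2601 = 143;  nΣy²−(Σy)² = 8·2009 − 15625 = 447
  √(143·447) = √63921 = 252.8260
r = 193 / 252.8260 = 0.7634
t = r·√(n−2)/√(1−r²) = 0.7634·√6 / √(1−0.582780) = 1.869940 / 0.645926 = 2.895

2.895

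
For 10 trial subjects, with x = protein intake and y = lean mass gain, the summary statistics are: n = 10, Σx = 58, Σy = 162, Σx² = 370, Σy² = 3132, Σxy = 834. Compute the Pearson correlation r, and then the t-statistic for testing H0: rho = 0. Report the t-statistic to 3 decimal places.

S_xy = nΣxy − ΣxΣy = 10·834 − 58·162 = 8340 − 9396 = -1056
S_xx = nΣx² − (Σx)² = 10·370 − 58² = 3700 − 3364 = 336
S_yy = nΣy² − (Σy)² = 10·3132 − 162² = 31320 − 26244 = 5076
r = S_xy / √(S_xx·S_yy) = -1056 / √(336·5076) = -1056 / √1705536 = -1056 / 1305.9617 = -0.8086
t = r·√(n−2)/√(1−r²) = -0.8086·√8 / √(1−0.653834) = -2.287066 / 0.588359 = -3.887

-3.887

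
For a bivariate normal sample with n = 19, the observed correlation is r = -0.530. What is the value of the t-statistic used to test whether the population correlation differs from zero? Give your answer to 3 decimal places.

1 − r² = 1 − 0.280900 = 0.719100;  √(1−r²) = 0.847998
√(n−2) = √17 = 4.123106
t = r·√(n−2)/√(1−r²) = -0.530 · 4.123106 / 0.847998 = -2.577

-2.577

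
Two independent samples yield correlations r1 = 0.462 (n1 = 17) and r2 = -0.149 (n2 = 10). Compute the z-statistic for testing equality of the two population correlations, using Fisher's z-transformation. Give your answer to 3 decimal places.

Fisher z-transforms: z1 = atanh(0.462) = 0.499851, z2 = atanh(-0.149) = -0.150118; difference d = 0.649969
Var(d) = 1/14 + 1/7 = 0.0714286 + 0.1428571 = 0.2142857
z = d/√Var(d) = 0.649969 / √0.2142857 = 0.649969 / 0.462910 = 1.404

1.404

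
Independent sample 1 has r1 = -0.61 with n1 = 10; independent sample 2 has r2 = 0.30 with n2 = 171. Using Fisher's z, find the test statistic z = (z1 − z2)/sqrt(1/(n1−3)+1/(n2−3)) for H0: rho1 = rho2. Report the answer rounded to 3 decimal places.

-2.640

z1 = atanh(-0.61) = -0.708921,  z2 = atanh(0.30) = 0.309520
SE = √(1/(n1−3) + 1/(n2−3)) = √(1/7 + 1/168) = √(0.1428571 + 0.0059524) = √0.1488095 = 0.385758
z = (z1 − z2)/SE = (-0.708921 − 0.309520) / 0.385758 = -1.018441 / 0.385758 = -2.640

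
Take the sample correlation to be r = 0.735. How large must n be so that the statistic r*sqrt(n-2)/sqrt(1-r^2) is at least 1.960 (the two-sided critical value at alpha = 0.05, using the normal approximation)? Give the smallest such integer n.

r√(n−2)/√(1−r²) ≥ 1.960  ⇔  n−2 ≥ (1.960)²·(1−r²)/r²
(1−r²)/r² = (1−0.540225)/0.540225 = 0.8511
n ≥ 2 + 3.8416·0.8511 = 2 + 3.2696 = 5.2696
⌈5.2696⌉ = 6

6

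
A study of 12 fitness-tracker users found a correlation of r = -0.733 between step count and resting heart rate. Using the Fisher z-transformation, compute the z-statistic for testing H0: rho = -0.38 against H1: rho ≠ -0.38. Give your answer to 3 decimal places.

z_r = atanh(-0.733) = -0.935180,  z_0 = atanh(-0.38) = -0.400060
SE = 1/√(n−3) = 1/√9 = 0.333333
z = (z_r − z_0)/SE = (-0.935180 − (-0.400060)) / 0.333333 = -0.535120 / 0.333333 = -1.605

-1.605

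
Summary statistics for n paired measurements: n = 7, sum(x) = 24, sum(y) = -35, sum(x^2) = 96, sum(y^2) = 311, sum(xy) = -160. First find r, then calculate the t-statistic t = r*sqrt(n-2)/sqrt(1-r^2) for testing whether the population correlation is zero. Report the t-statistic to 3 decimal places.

-5.493

S_xy = nΣxy − ΣxΣy = 7·(-160) − 24·(-35) = -1120 − (-840) = -280
S_xx = nΣx² − (Σx)² = 7·96 − 24² = 672 − 576 = 96
S_yy = nΣy² − (Σy)² = 7·311 − (-35)² = 2177 − 1225 = 952
r = S_xy / √(S_xx·S_yy) = -280 / √(96·952) = -280 / √91392 = -280 / 302.3111 = -0.9262
t = r·√(n−2)/√(1−r²) = -0.9262·√5 / √(1−0.857846) = -2.071046 / 0.377033 = -5.493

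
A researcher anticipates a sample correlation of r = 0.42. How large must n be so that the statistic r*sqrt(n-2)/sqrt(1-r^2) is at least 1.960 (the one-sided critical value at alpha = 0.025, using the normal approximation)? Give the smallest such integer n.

r√(n−2)/√(1−r²) ≥ 1.960  ⇔  n−2 ≥ (1.960)²·(1−r²)/r²
(1−r²)/r² = (1−0.1764)/0.1764 = 4.6689
n ≥ 2 + 3.8416·4.6689 = 2 + 17.9360 = 19.9360
⌈19.9360⌉ = 20

20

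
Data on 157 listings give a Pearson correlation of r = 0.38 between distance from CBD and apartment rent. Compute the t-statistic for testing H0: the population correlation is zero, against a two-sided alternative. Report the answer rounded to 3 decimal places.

5.115

1 − r² = 1 − 0.1444 = 0.8556;  √(1−r²) = 0.924986
√(n−2) = √155 = 12.449900
t = r·√(n−2)/√(1−r²) = 0.38 · 12.449900 / 0.924986 = 5.115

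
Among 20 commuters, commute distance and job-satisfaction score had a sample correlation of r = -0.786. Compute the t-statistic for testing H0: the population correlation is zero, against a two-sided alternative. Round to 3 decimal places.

1 − r² = 1 − 0.617796 = 0.382204;  √(1−r²) = 0.618226
√(n−2) = √18 = 4.242641
t = r·√(n−2)/√(1−r²) = -0.786 · 4.242641 / 0.618226 = -5.394

-5.394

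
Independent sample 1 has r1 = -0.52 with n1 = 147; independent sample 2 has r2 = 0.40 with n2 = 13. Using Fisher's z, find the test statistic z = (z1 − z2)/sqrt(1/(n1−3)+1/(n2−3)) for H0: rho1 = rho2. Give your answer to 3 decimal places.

-3.058

z1 = atanh(-0.52) = -0.576340,  z2 = atanh(0.40) = 0.423649
SE = √(1/(n1−3) + 1/(n2−3)) = √(1/144 + 1/10) = √(0.0069444 + 0.1000000) = √0.1069444 = 0.327024
z = (z1 − z2)/SE = (-0.576340 − 0.423649) / 0.327024 = -0.999989 / 0.327024 = -3.058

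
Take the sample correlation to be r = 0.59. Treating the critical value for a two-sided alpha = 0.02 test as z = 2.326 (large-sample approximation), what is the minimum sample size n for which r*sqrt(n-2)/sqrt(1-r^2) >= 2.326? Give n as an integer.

Need r·√(n−2)/√(1−r²) ≥ 2.326
√(n−2) ≥ 2.326·√(1−0.3481) / 0.59 = 2.326·0.807403 / 0.59 = 3.1831
n−2 ≥ 10.1321  ⇒  n ≥ 12.1321
Smallest integer n = 13

13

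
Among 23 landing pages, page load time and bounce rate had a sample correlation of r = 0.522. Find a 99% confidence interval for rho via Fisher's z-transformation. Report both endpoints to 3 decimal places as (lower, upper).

z_r = atanh(0.522) = 0.579085;  SE = 1/√(n−3) = 1/√20 = 0.223607
z-limits: 0.579085 ± 2.576·0.223607 = 0.579085 ± 0.576012 = [0.003073, 1.155097]
ρ-limits: (tanh 0.003073, tanh 1.155097) = (0.003, 0.819)

(0.003, 0.819)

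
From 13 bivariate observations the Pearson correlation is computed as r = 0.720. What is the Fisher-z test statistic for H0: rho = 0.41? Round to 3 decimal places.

1.493

z_r = atanh(0.720) = 0.907645,  z_0 = atanh(0.41) = 0.435611
SE = 1/√(n−3) = 1/√10 = 0.316228
z = (z_r − z_0)/SE = (0.907645 − 0.435611) / 0.316228 = 0.472034 / 0.316228 = 1.493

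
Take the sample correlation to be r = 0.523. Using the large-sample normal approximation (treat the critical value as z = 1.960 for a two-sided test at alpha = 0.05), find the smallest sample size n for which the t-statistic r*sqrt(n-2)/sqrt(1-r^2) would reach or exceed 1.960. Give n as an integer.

13

r√(n−2)/√(1−r²) ≥ 1.960  ⇔  n−2 ≥ (1.960)²·(1−r²)/r²
(1−r²)/r² = (1−0.273529)/0.273529 = 2.6559
n ≥ 2 + 3.8416·2.6559 = 2 + 10.2029 = 12.2029
⌈12.2029⌉ = 13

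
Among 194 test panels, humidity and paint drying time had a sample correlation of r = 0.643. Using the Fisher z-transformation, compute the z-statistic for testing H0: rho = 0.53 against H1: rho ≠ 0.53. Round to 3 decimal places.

2.393

Fisher z: atanh(0.643) = 0.763272, atanh(0.53) = 0.590145
z = (z_r − z_0)·√(n−3) = (0.763272 − 0.590145)·√191 = 0.173127 · 13.820275 = 2.393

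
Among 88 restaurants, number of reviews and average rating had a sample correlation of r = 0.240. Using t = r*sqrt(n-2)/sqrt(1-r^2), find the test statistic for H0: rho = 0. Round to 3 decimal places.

t = r·√(n−2) / √(1−r²) with r = 0.240, n = 88
  = 0.240·√86 / √(1 − 0.057600)
  = 0.240·9.273618 / 0.970773
  = 2.225668 / 0.970773 = 2.293

2.293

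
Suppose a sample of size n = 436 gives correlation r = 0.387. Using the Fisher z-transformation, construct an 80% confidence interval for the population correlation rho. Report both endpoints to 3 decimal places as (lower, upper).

Fisher z: z_r = atanh(r) = ½·ln((1+0.387)/(1−0.387)) = 0.408267
SE(z) = 1/√(n−3) = 1/√433 = 0.048057
80% ⇒ z* = 1.282; margin = 1.282·0.048057 = 0.061609
CI on z-scale: (0.346658, 0.469876)
Back-transform: tanh(0.346658) = 0.333408, tanh(0.469876) = 0.438099

(0.333, 0.438)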